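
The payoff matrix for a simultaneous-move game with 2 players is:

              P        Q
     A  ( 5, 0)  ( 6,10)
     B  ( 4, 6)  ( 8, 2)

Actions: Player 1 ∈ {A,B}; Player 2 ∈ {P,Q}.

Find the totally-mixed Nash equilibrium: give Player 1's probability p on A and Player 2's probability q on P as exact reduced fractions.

P1 mixes 2/7 on A; P2 mixes 2/3 on P

P1 indiff ⇒ q·5+(1-q)·6 = q·4+(1-q)·8 ⇒ q(1) = (1-q)(2) ⇒ q = 2/3
P2 indiff ⇒ p·0+(1-p)·6 = p·10+(1-p)·2 ⇒ p(-10) = (1-p)(-4) ⇒ p = 2/7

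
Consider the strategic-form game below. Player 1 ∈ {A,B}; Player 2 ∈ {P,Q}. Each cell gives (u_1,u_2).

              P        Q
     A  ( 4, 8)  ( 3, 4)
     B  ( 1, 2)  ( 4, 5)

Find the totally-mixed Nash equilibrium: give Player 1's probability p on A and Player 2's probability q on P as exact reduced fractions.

(p,q) = (3/7, 1/4)

P1 indiff ⇒ q·4+(1-q)·3 = q·1+(1-q)·4 ⇒ q(3) = (1-q)(1) ⇒ q = 1/4
P2 indiff ⇒ p·8+(1-p)·2 = p·4+(1-p)·5 ⇒ p(4) = (1-p)(3) ⇒ p = 3/7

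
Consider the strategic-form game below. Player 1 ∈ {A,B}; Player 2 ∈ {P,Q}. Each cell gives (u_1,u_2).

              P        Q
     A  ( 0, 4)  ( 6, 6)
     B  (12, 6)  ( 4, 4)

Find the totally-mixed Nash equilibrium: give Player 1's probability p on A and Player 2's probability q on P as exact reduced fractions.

P1 indiff ⇒ q·0+(1-q)·6 = q·12+(1-q)·4 ⇒ q(-12) = (1-q)(-2) ⇒ q = 1/7
P2 indiff ⇒ p·4+(1-p)·6 = p·6+(1-p)·4 ⇒ p(-2) = (1-p)(-2) ⇒ p = 1/2

(p,q) = (1/2, 1/7)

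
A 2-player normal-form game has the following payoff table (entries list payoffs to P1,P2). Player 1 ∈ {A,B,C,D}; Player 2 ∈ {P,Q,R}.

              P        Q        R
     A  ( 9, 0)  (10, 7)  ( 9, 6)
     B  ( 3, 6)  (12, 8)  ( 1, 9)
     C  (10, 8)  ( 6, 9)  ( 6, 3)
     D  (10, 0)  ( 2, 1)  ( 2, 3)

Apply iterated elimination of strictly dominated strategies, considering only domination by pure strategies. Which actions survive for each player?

IESDS → P1:{A,B} P2:{Q,R}

P2 drop P (Q beats it: A:7>0 B:8>6 C:9>8 D:1>0)
P1 drop C (A beats it: Q:10>6 R:9>6)
P1 drop D (A beats it: Q:10>2 R:9>2)
P1→{A,B} P2→{Q,R}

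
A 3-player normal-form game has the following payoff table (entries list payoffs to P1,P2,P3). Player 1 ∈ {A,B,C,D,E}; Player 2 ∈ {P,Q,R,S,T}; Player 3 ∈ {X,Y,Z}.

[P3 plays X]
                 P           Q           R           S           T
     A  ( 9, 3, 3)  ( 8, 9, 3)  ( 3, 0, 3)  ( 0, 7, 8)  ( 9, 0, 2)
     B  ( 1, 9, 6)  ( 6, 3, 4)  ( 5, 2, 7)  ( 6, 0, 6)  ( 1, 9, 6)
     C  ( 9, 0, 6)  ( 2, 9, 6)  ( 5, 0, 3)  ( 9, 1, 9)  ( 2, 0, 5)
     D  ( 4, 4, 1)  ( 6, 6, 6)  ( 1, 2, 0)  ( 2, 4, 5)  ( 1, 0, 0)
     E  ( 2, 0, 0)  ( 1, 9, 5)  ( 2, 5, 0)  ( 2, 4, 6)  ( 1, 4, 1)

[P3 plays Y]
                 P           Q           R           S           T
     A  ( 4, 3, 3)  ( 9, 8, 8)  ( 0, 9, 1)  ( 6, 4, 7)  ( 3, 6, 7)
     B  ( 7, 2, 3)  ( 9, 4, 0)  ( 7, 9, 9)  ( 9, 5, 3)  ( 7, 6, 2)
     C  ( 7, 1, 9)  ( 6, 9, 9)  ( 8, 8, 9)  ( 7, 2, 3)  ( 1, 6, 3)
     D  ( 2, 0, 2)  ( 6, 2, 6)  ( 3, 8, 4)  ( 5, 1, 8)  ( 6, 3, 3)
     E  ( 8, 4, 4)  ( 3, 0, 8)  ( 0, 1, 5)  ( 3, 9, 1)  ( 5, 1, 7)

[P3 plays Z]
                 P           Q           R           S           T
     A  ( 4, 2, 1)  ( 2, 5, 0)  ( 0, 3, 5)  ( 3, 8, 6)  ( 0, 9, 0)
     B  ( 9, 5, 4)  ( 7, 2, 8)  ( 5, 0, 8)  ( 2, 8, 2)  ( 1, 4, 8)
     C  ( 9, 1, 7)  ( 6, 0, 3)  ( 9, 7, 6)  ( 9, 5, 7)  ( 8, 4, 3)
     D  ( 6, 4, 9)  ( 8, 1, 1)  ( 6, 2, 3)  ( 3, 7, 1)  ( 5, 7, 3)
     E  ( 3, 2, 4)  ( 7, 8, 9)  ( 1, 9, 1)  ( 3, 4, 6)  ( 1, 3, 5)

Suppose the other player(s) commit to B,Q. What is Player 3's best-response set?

P3 best: {Z}

u_3(X vs B,Q) = 4
u_3(Y vs B,Q) = 0
u_3(Z vs B,Q) = 8
max payoff 8 at {Z}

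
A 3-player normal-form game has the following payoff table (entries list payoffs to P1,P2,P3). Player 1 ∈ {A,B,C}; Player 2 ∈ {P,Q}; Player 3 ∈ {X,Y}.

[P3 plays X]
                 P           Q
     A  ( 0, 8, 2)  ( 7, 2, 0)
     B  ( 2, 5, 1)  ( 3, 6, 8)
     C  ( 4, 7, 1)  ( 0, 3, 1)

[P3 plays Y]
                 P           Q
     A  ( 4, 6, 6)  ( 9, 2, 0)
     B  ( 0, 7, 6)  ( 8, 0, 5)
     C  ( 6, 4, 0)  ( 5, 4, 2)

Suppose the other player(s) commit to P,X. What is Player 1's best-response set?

u_1(A vs P,X) = 0
u_1(B vs P,X) = 2
u_1(C vs P,X) = 4
max payoff 4 at {C}

BR_1 = {C}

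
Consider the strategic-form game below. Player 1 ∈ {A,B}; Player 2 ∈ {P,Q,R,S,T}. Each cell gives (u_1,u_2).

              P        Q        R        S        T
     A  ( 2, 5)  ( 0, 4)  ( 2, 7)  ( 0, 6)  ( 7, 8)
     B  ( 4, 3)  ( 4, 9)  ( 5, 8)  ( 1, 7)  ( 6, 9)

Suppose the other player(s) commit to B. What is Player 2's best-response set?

P2 best: {Q,T}

u_2(P vs B) = 3
u_2(Q vs B) = 9
u_2(R vs B) = 8
u_2(S vs B) = 7
u_2(T vs B) = 9
max payoff 9 at {Q,T}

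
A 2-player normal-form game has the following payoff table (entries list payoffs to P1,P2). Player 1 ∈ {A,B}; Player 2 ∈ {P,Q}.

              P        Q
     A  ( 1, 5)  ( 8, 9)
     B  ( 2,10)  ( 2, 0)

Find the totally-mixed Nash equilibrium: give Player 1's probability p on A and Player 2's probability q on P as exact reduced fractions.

P1 indiff ⇒ q·1+(1-q)·8 = q·2+(1-q)·2 ⇒ q(-1) = (1-q)(-6) ⇒ q = 6/7
P2 indiff ⇒ p·5+(1-p)·10 = p·9+(1-p)·0 ⇒ p(-4) = (1-p)(-10) ⇒ p = 5/7

(p,q) = (5/7, 6/7)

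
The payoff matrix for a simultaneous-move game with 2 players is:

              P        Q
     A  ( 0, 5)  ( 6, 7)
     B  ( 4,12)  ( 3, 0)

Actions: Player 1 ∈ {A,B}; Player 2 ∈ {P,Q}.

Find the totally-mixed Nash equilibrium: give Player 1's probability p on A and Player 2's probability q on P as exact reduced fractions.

P1 indiff ⇒ q·0+(1-q)·6 = q·4+(1-q)·3 ⇒ q(-4) = (1-q)(-3) ⇒ q = 3/7
P2 indiff ⇒ p·5+(1-p)·12 = p·7+(1-p)·0 ⇒ p(-2) = (1-p)(-12) ⇒ p = 6/7

p=6/7, q=3/7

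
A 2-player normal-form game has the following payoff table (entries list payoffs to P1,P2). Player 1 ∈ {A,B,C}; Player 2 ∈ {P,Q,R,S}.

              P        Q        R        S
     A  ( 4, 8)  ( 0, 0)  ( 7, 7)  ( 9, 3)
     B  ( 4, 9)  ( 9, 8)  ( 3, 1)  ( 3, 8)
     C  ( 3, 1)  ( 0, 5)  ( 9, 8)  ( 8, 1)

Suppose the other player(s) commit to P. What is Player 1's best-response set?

argmax u_1 = {A,B}

u_1(A vs P) = 4
u_1(B vs P) = 4
u_1(C vs P) = 3
max payoff 4 at {A,B}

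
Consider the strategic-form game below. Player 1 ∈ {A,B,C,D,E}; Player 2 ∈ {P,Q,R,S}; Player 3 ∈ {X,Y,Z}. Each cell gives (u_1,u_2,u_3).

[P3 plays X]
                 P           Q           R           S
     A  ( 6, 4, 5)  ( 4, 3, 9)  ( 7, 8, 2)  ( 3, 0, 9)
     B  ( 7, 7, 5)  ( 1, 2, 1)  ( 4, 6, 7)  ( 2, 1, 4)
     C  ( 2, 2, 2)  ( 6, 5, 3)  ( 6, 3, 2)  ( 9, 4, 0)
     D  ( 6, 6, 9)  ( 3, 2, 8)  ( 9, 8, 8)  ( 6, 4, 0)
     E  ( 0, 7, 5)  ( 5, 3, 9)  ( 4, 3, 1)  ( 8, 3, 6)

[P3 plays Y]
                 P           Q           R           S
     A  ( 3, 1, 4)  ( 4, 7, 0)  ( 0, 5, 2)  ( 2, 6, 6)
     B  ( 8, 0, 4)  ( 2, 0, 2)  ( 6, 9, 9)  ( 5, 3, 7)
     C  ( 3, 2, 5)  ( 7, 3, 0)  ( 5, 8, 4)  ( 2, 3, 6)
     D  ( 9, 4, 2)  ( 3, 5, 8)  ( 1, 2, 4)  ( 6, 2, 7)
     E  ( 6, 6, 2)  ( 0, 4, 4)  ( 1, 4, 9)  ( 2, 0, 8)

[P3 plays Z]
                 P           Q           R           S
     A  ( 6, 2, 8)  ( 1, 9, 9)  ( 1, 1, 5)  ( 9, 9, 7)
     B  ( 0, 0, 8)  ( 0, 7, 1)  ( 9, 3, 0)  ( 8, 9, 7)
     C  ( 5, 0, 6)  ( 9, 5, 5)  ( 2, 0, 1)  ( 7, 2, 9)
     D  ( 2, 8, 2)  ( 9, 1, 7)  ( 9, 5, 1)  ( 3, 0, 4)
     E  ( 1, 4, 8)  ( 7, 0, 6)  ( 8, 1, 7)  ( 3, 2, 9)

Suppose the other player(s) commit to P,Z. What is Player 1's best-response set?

u_1(A vs P,Z) = 6
u_1(B vs P,Z) = 0
u_1(C vs P,Z) = 5
u_1(D vs P,Z) = 2
u_1(E vs P,Z) = 1
max payoff 6 at {A}

P1 best: {A}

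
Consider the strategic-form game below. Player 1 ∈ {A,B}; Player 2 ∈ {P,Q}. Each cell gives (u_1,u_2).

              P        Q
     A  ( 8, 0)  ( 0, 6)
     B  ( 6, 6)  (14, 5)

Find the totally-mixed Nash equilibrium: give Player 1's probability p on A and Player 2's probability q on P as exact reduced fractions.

P1 mixes 1/7 on A; P2 mixes 7/8 on P

P1 indiff ⇒ q·8+(1-q)·0 = q·6+(1-q)·14 ⇒ q(2) = (1-q)(14) ⇒ q = 7/8
P2 indiff ⇒ p·0+(1-p)·6 = p·6+(1-p)·5 ⇒ p(-6) = (1-p)(-1) ⇒ p = 1/7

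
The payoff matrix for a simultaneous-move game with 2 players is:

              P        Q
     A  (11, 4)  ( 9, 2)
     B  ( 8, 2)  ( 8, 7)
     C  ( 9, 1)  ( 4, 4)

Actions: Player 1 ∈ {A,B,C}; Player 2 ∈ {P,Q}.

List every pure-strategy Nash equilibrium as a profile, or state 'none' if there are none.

Nash profiles: (A,P)

(A,P): NE
(A,Q): not NE [P2→P gives 4>2]
(B,P): not NE [P1→A gives 11>8; P2→Q gives 7>2]
(B,Q): not NE [P1→A gives 9>8]
(C,P): not NE [P1→A gives 11>9; P2→Q gives 4>1]
(C,Q): not NE [P1→A gives 9>4]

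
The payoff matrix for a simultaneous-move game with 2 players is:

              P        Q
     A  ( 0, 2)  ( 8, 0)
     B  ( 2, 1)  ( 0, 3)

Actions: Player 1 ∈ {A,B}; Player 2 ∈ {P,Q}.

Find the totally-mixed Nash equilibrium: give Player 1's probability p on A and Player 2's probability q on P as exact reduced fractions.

P1 indiff ⇒ q·0+(1-q)·8 = q·2+(1-q)·0 ⇒ q(-2) = (1-q)(-8) ⇒ q = 4/5
P2 indiff ⇒ p·2+(1-p)·1 = p·0+(1-p)·3 ⇒ p(2) = (1-p)(2) ⇒ p = 1/2

p=1/2, q=4/5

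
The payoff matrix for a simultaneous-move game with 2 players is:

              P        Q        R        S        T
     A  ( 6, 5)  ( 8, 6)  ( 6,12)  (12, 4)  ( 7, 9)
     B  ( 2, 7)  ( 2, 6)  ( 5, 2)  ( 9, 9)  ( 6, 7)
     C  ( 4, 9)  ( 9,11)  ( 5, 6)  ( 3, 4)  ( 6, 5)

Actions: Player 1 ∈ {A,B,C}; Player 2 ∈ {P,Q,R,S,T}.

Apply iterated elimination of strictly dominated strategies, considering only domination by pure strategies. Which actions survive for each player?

IESDS → P1:{A,C} P2:{Q,R}

P1 drop B (A beats it: P:6>2 Q:8>2 R:6>5 S:12>9 T:7>6)
P2 drop P (Q beats it: A:6>5 C:11>9)
P2 drop S (Q beats it: A:6>4 C:11>4)
P2 drop T (R beats it: A:12>9 C:6>5)
P1→{A,C} P2→{Q,R}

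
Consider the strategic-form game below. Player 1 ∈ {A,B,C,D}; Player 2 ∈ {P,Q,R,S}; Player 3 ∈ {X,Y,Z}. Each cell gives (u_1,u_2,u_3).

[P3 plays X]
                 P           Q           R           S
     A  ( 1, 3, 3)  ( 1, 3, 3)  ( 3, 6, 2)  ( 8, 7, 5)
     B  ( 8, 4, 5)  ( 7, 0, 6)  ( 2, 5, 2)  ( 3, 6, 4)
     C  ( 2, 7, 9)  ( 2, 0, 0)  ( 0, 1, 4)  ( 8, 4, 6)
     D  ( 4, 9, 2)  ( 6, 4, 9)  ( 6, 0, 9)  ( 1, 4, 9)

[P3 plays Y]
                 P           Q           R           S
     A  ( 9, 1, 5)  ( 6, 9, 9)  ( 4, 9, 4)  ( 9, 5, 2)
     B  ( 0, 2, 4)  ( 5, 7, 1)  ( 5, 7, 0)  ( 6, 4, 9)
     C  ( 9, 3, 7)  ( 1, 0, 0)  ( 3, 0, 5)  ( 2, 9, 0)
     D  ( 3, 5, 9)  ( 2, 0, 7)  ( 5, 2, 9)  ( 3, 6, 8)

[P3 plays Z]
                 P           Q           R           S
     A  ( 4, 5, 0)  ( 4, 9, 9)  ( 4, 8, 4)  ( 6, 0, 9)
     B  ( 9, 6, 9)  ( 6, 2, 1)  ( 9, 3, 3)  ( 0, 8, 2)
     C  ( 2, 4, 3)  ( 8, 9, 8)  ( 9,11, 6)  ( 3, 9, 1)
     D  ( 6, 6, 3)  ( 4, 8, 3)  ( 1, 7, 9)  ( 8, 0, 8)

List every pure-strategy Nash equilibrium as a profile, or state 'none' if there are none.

PSNE = {(A,Q,Y), (C,R,Z)}

(A,P,X): not NE [P1→B gives 8>1; P2→S gives 7>3; P3→Y gives 5>3]
(A,P,Y): not NE [P2→R gives 9>1]
(A,P,Z): not NE [P1→B gives 9>4; P2→Q gives 9>5; P3→Y gives 5>0]
(A,Q,X): not NE [P1→B gives 7>1; P2→S gives 7>3; P3→Z gives 9>3]
(A,Q,Y): NE
(A,Q,Z): not NE [P1→C gives 8>4]
(A,R,X): not NE [P1→D gives 6>3; P2→S gives 7>6; P3→Z gives 4>2]
(A,R,Y): not NE [P1→D gives 5>4]
(A,R,Z): not NE [P1→C gives 9>4; P2→Q gives 9>8]
(A,S,X): not NE [P3→Z gives 9>5]
(A,S,Y): not NE [P2→R gives 9>5; P3→Z gives 9>2]
(A,S,Z): not NE [P1→D gives 8>6; P2→Q gives 9>0]
(B,P,X): not NE [P2→S gives 6>4; P3→Z gives 9>5]
(B,P,Y): not NE [P1→C gives 9>0; P2→R gives 7>2; P3→Z gives 9>4]
(B,P,Z): not NE [P2→S gives 8>6]
(B,Q,X): not NE [P2→S gives 6>0]
(B,Q,Y): not NE [P1→A gives 6>5; P3→X gives 6>1]
(B,Q,Z): not NE [P1→C gives 8>6; P2→S gives 8>2; P3→X gives 6>1]
(B,R,X): not NE [P1→D gives 6>2; P2→S gives 6>5; P3→Z gives 3>2]
(B,R,Y): not NE [P3→Z gives 3>0]
(B,R,Z): not NE [P2→S gives 8>3]
(B,S,X): not NE [P1→C gives 8>3; P3→Y gives 9>4]
(B,S,Y): not NE [P1→A gives 9>6; P2→R gives 7>4]
(B,S,Z): not NE [P1→D gives 8>0; P3→Y gives 9>2]
(C,P,X): not NE [P1→B gives 8>2]
(C,P,Y): not NE [P2→S gives 9>3; P3→X gives 9>7]
(C,P,Z): not NE [P1→B gives 9>2; P2→R gives 11>4; P3→X gives 9>3]
(C,Q,X): not NE [P1→B gives 7>2; P2→P gives 7>0; P3→Z gives 8>0]
(C,Q,Y): not NE [P1→A gives 6>1; P2→S gives 9>0; P3→Z gives 8>0]
(C,Q,Z): not NE [P2→R gives 11>9]
(C,R,X): not NE [P1→D gives 6>0; P2→P gives 7>1; P3→Z gives 6>4]
(C,R,Y): not NE [P1→D gives 5>3; P2→S gives 9>0; P3→Z gives 6>5]
(C,R,Z): NE
(C,S,X): not NE [P2→P gives 7>4]
(C,S,Y): not NE [P1→A gives 9>2; P3→X gives 6>0]
(C,S,Z): not NE [P1→D gives 8>3; P2→R gives 11>9; P3→X gives 6>1]
(D,P,X): not NE [P1→B gives 8>4; P3→Y gives 9>2]
(D,P,Y): not NE [P1→C gives 9>3; P2→S gives 6>5]
(D,P,Z): not NE [P1→B gives 9>6; P2→Q gives 8>6; P3→Y gives 9>3]
(D,Q,X): not NE [P1→B gives 7>6; P2→P gives 9>4]
(D,Q,Y): not NE [P1→A gives 6>2; P2→S gives 6>0; P3→X gives 9>7]
(D,Q,Z): not NE [P1→C gives 8>4; P3→X gives 9>3]
(D,R,X): not NE [P2→P gives 9>0]
(D,R,Y): not NE [P2→S gives 6>2]
(D,R,Z): not NE [P1→C gives 9>1; P2→Q gives 8>7]
(D,S,X): not NE [P1→C gives 8>1; P2→P gives 9>4]
(D,S,Y): not NE [P1→A gives 9>3; P3→X gives 9>8]
(D,S,Z): not NE [P2→Q gives 8>0; P3→X gives 9>8]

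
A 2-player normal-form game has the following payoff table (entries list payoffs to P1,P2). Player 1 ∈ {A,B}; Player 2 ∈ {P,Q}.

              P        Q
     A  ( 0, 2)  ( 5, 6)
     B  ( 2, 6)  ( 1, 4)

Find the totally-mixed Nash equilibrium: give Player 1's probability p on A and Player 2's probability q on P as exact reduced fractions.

P1 mixes 1/3 on A; P2 mixes 2/3 on P

P1 indiff ⇒ q·0+(1-q)·5 = q·2+(1-q)·1 ⇒ q(-2) = (1-q)(-4) ⇒ q = 2/3
P2 indiff ⇒ p·2+(1-p)·6 = p·6+(1-p)·4 ⇒ p(-4) = (1-p)(-2) ⇒ p = 1/3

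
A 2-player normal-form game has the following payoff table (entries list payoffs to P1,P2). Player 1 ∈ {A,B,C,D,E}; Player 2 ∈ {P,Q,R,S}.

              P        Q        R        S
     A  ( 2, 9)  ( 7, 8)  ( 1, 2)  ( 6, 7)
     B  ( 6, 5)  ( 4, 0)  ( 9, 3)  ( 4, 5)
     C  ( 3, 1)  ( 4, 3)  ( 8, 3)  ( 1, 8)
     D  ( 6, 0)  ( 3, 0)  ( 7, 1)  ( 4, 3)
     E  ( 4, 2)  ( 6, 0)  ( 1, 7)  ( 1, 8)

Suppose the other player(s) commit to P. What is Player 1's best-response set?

P1 best: {B,D}

u_1(A vs P) = 2
u_1(B vs P) = 6
u_1(C vs P) = 3
u_1(D vs P) = 6
u_1(E vs P) = 4
max payoff 6 at {B,D}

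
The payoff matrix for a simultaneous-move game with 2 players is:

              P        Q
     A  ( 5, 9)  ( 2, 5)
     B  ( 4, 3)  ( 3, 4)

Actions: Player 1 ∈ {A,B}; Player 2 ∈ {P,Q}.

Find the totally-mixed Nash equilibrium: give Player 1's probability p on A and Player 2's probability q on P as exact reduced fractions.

P1 indiff ⇒ q·5+(1-q)·2 = q·4+(1-q)·3 ⇒ q(1) = (1-q)(1) ⇒ q = 1/2
P2 indiff ⇒ p·9+(1-p)·3 = p·5+(1-p)·4 ⇒ p(4) = (1-p)(1) ⇒ p = 1/5

p=1/5, q=1/2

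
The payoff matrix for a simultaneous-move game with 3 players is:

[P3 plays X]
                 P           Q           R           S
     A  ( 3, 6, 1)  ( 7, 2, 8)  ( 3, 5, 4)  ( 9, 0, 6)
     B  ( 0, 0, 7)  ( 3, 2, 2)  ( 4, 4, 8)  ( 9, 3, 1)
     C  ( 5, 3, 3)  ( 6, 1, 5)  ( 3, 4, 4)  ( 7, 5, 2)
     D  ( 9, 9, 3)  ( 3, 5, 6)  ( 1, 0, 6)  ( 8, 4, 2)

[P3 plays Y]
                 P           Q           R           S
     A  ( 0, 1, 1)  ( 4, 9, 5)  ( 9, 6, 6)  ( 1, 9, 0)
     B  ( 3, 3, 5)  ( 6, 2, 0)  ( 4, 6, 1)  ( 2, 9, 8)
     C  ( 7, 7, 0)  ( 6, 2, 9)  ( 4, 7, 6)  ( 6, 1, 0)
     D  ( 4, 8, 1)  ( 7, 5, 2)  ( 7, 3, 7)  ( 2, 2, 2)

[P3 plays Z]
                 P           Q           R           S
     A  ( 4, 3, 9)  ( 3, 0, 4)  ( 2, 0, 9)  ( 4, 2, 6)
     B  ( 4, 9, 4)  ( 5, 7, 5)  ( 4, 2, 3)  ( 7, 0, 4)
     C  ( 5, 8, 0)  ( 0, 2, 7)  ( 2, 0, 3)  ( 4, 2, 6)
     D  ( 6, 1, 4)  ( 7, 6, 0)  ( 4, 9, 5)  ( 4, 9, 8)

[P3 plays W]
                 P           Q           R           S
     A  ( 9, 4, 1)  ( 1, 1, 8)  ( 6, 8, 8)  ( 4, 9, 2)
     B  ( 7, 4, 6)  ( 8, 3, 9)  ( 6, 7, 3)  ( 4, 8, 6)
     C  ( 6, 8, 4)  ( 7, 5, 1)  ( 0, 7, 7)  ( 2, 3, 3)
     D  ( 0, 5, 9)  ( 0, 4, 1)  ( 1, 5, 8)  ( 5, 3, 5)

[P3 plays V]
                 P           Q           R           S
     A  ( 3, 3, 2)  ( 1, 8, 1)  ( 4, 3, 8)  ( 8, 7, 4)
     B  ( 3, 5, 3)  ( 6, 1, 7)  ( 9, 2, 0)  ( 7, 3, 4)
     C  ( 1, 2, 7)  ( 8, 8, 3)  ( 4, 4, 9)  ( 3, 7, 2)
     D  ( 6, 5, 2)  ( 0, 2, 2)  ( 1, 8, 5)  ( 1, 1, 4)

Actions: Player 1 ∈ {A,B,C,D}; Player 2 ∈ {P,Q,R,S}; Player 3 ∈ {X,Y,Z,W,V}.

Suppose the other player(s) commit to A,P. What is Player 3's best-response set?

P3 best: {Z}

u_3(X vs A,P) = 1
u_3(Y vs A,P) = 1
u_3(Z vs A,P) = 9
u_3(W vs A,P) = 1
u_3(V vs A,P) = 2
max payoff 9 at {Z}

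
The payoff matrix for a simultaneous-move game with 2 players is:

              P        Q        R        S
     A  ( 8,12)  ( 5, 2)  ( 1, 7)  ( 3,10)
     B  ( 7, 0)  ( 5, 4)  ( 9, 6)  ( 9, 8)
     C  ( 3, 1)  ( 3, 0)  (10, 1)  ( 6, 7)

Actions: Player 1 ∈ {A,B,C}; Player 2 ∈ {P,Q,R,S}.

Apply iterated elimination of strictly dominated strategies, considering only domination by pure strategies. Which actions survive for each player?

Remaining: P1:{A,B} P2:{P,S}

P2 drop Q (R beats it: A:7>2 B:6>4 C:1>0)
P2 drop R (S beats it: A:10>7 B:8>6 C:7>1)
P1 drop C (B beats it: P:7>3 S:9>6)
P1→{A,B} P2→{P,S}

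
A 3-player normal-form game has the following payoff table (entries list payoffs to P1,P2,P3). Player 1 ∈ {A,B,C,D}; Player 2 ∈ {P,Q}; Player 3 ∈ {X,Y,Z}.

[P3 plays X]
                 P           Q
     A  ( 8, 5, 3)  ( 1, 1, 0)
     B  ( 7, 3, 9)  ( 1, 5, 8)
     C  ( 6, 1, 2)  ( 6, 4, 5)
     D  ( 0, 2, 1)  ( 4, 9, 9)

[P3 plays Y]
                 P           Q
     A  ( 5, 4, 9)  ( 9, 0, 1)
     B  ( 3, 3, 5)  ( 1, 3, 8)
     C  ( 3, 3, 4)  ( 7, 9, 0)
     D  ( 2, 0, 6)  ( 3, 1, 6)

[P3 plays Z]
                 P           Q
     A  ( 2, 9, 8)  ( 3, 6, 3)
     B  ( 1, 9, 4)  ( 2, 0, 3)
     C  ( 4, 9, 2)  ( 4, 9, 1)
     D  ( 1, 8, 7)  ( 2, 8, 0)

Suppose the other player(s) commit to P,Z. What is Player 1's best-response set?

u_1(A vs P,Z) = 2
u_1(B vs P,Z) = 1
u_1(C vs P,Z) = 4
u_1(D vs P,Z) = 1
max payoff 4 at {C}

argmax u_1 = {C}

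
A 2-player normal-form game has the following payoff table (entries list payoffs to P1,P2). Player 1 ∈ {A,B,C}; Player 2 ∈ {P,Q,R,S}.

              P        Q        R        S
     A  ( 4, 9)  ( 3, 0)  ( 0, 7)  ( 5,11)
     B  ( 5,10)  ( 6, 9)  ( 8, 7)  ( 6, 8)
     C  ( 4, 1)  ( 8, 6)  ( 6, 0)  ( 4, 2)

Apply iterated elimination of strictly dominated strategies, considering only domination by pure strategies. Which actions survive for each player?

P1 drop A (B beats it: P:5>4 Q:6>3 R:8>0 S:6>5)
P2 drop R (P beats it: B:10>7 C:1>0)
P2 drop S (Q beats it: B:9>8 C:6>2)
P1→{B,C} P2→{P,Q}

Remaining: P1:{B,C} P2:{P,Q}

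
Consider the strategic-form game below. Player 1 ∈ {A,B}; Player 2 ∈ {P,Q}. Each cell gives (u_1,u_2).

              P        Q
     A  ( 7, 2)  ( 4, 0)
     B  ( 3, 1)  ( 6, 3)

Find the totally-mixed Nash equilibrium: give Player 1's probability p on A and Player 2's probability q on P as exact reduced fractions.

P1 mixes 1/2 on A; P2 mixes 1/3 on P

P1 indiff ⇒ q·7+(1-q)·4 = q·3+(1-q)·6 ⇒ q(4) = (1-q)(2) ⇒ q = 1/3
P2 indiff ⇒ p·2+(1-p)·1 = p·0+(1-p)·3 ⇒ p(2) = (1-p)(2) ⇒ p = 1/2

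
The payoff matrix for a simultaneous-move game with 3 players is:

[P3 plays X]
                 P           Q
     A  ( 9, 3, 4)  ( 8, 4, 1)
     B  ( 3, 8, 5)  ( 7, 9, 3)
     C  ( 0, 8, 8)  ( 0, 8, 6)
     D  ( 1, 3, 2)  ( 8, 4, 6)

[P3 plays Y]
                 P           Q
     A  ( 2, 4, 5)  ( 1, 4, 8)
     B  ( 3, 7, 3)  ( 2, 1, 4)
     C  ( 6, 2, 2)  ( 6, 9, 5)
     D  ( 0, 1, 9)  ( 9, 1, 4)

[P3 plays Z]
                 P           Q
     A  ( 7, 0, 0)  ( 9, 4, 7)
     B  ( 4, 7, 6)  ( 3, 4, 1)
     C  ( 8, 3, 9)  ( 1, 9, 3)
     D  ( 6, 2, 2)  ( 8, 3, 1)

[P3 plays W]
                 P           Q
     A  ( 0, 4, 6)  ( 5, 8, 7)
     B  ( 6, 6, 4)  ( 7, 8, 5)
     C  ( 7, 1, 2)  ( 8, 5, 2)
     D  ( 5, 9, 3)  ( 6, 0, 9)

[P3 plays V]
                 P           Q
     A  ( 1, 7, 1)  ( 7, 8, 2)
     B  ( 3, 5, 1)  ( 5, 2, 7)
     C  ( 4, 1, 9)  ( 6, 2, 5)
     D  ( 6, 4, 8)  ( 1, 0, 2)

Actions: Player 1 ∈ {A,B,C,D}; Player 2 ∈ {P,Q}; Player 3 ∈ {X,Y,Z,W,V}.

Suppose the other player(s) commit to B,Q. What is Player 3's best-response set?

P3 best: {V}

u_3(X vs B,Q) = 3
u_3(Y vs B,Q) = 4
u_3(Z vs B,Q) = 1
u_3(W vs B,Q) = 5
u_3(V vs B,Q) = 7
max payoff 7 at {V}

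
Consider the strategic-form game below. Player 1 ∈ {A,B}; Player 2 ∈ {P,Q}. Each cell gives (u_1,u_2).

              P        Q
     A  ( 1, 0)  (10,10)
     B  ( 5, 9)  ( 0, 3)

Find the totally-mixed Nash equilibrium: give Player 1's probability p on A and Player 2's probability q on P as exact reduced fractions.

P1 indiff ⇒ q·1+(1-q)·10 = q·5+(1-q)·0 ⇒ q(-4) = (1-q)(-10) ⇒ q = 5/7
P2 indiff ⇒ p·0+(1-p)·9 = p·10+(1-p)·3 ⇒ p(-10) = (1-p)(-6) ⇒ p = 3/8

(p,q) = (3/8, 5/7)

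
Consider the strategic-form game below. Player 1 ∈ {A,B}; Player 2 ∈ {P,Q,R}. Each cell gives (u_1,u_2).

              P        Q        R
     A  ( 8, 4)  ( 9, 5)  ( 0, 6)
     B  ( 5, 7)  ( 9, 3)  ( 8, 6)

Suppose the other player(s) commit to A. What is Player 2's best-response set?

u_2(P vs A) = 4
u_2(Q vs A) = 5
u_2(R vs A) = 6
max payoff 6 at {R}

BR_2 = {R}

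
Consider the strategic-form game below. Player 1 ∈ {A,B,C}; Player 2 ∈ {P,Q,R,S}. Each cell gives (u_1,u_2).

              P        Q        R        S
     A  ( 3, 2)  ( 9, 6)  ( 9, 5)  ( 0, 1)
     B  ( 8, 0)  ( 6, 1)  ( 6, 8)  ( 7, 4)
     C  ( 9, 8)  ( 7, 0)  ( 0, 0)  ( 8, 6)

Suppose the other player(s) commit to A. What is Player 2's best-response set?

u_2(P vs A) = 2
u_2(Q vs A) = 6
u_2(R vs A) = 5
u_2(S vs A) = 1
max payoff 6 at {Q}

P2 best: {Q}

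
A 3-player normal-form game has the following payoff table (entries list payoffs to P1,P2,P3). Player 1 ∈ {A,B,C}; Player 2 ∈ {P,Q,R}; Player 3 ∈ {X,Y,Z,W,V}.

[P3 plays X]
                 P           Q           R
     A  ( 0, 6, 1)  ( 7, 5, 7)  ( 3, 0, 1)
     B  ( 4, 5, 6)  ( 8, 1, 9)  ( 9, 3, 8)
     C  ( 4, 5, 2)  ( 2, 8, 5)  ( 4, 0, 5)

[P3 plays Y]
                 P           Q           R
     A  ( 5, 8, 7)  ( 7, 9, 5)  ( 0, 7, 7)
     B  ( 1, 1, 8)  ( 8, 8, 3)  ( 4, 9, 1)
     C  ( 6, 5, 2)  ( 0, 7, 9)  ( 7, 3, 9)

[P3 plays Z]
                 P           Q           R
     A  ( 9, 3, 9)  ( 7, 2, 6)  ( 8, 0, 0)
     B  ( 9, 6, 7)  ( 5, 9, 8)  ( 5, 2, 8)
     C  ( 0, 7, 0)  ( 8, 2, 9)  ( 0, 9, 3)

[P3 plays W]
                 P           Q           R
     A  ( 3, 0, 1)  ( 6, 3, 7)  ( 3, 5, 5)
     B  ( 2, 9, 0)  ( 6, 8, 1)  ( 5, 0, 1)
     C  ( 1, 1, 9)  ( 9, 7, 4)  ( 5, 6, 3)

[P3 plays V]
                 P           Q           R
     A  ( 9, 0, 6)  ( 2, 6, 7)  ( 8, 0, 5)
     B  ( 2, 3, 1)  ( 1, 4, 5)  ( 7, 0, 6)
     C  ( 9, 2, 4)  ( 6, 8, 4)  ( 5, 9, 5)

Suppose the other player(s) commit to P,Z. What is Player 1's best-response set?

u_1(A vs P,Z) = 9
u_1(B vs P,Z) = 9
u_1(C vs P,Z) = 0
max payoff 9 at {A,B}

P1 best: {A,B}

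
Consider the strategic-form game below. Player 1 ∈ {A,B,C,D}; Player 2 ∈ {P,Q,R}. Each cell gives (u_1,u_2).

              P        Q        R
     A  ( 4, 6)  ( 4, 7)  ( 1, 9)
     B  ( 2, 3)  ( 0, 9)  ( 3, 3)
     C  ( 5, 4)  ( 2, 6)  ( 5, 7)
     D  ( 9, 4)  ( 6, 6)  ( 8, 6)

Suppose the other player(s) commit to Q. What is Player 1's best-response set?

P1 best: {D}

u_1(A vs Q) = 4
u_1(B vs Q) = 0
u_1(C vs Q) = 2
u_1(D vs Q) = 6
max payoff 6 at {D}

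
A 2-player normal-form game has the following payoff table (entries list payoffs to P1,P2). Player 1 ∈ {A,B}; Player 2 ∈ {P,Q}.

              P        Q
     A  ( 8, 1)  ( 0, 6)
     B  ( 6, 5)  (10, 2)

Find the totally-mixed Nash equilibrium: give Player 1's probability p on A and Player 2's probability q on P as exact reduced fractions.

P1 indiff ⇒ q·8+(1-q)·0 = q·6+(1-q)·10 ⇒ q(2) = (1-q)(10) ⇒ q = 5/6
P2 indiff ⇒ p·1+(1-p)·5 = p·6+(1-p)·2 ⇒ p(-5) = (1-p)(-3) ⇒ p = 3/8

(p,q) = (3/8, 5/6)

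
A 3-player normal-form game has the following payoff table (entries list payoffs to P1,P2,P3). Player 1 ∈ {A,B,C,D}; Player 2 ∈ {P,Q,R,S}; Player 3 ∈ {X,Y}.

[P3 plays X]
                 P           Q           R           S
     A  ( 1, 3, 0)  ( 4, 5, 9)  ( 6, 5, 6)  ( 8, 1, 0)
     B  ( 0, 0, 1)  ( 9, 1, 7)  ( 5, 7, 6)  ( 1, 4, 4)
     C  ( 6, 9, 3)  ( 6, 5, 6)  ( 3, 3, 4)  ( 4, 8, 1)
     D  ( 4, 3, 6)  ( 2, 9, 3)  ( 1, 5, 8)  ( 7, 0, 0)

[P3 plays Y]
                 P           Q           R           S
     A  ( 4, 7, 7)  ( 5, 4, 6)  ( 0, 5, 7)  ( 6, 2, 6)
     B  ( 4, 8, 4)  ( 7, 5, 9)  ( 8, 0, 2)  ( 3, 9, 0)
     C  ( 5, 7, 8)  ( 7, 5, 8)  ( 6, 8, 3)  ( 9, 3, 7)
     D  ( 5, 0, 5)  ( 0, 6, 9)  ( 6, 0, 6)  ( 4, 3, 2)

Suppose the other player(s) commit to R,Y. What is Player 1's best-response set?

P1 best: {B}

u_1(A vs R,Y) = 0
u_1(B vs R,Y) = 8
u_1(C vs R,Y) = 6
u_1(D vs R,Y) = 6
max payoff 8 at {B}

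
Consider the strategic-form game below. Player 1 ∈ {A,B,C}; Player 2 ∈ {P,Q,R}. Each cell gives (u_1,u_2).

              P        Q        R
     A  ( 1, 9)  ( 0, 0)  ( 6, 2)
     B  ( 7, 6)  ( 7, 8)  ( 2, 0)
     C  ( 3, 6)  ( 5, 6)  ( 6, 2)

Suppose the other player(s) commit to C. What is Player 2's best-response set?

argmax u_2 = {P,Q}

u_2(P vs C) = 6
u_2(Q vs C) = 6
u_2(R vs C) = 2
max payoff 6 at {P,Q}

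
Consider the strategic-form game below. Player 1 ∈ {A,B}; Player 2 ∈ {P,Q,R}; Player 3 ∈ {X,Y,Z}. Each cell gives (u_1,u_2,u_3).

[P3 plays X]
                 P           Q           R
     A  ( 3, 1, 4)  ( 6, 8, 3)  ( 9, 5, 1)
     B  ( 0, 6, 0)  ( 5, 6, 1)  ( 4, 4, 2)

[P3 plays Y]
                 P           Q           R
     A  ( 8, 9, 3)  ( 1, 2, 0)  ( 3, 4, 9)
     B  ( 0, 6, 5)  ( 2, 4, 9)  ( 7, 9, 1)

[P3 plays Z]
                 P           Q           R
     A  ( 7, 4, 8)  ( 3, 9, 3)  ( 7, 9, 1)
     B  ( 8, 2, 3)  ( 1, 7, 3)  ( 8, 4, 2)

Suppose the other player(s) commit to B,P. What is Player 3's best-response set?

P3 best: {Y}

u_3(X vs B,P) = 0
u_3(Y vs B,P) = 5
u_3(Z vs B,P) = 3
max payoff 5 at {Y}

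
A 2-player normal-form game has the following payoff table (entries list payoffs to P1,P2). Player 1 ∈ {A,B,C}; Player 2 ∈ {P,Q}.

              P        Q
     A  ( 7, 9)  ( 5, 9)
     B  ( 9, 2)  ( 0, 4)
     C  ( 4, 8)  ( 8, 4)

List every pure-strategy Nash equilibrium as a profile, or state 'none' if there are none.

(A,P): not NE [P1→B gives 9>7]
(A,Q): not NE [P1→C gives 8>5]
(B,P): not NE [P2→Q gives 4>2]
(B,Q): not NE [P1→C gives 8>0]
(C,P): not NE [P1→B gives 9>4]
(C,Q): not NE [P2→P gives 8>4]

PSNE: ∅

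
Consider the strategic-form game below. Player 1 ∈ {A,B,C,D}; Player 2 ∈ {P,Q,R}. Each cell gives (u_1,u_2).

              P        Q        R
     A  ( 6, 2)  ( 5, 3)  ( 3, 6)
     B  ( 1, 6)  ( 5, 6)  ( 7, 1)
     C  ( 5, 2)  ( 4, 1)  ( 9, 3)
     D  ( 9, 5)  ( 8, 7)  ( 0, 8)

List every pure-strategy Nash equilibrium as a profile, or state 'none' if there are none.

(A,P): not NE [P1→D gives 9>6; P2→R gives 6>2]
(A,Q): not NE [P1→D gives 8>5; P2→R gives 6>3]
(A,R): not NE [P1→C gives 9>3]
(B,P): not NE [P1→D gives 9>1]
(B,Q): not NE [P1→D gives 8>5]
(B,R): not NE [P1→C gives 9>7; P2→Q gives 6>1]
(C,P): not NE [P1→D gives 9>5; P2→R gives 3>2]
(C,Q): not NE [P1→D gives 8>4; P2→R gives 3>1]
(C,R): NE
(D,P): not NE [P2→R gives 8>5]
(D,Q): not NE [P2→R gives 8>7]
(D,R): not NE [P1→C gives 9>0]

NE set: (C,R)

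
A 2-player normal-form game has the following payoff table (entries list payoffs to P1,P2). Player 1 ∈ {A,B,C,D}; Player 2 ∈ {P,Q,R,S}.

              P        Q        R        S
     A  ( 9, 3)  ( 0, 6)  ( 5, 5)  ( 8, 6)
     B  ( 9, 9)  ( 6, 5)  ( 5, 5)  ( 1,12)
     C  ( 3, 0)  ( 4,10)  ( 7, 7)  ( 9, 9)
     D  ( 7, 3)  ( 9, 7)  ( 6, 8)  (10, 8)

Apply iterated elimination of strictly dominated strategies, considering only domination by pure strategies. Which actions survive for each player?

P2 drop P (S beats it: A:6>3 B:12>9 C:9>0 D:8>3)
P1 drop A (C beats it: Q:4>0 R:7>5 S:9>8)
P1 drop B (D beats it: Q:9>6 R:6>5 S:10>1)
P1→{C,D} P2→{Q,R,S}

Survivors P1:{C,D} P2:{Q,R,S}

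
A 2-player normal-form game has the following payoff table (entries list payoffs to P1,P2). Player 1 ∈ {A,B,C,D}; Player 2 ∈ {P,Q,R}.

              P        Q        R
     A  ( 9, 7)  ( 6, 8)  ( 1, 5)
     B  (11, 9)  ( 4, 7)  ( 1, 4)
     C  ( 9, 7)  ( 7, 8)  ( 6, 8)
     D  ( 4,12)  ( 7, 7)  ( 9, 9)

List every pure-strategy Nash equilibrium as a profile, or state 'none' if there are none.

Nash profiles: (B,P), (C,Q)

(A,P): not NE [P1→B gives 11>9; P2→Q gives 8>7]
(A,Q): not NE [P1→D gives 7>6]
(A,R): not NE [P1→D gives 9>1; P2→Q gives 8>5]
(B,P): NE
(B,Q): not NE [P1→D gives 7>4; P2→P gives 9>7]
(B,R): not NE [P1→D gives 9>1; P2→P gives 9>4]
(C,P): not NE [P1→B gives 11>9; P2→R gives 8>7]
(C,Q): NE
(C,R): not NE [P1→D gives 9>6]
(D,P): not NE [P1→B gives 11>4]
(D,Q): not NE [P2→P gives 12>7]
(D,R): not NE [P2→P gives 12>9]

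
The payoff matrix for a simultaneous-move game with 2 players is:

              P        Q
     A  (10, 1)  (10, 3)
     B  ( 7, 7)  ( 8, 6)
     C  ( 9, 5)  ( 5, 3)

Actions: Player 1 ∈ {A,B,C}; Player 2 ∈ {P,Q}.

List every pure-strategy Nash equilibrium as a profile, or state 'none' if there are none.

PSNE = {(A,Q)}

(A,P): not NE [P2→Q gives 3>1]
(A,Q): NE
(B,P): not NE [P1→A gives 10>7]
(B,Q): not NE [P1→A gives 10>8; P2→P gives 7>6]
(C,P): not NE [P1→A gives 10>9]
(C,Q): not NE [P1→A gives 10>5; P2→P gives 5>3]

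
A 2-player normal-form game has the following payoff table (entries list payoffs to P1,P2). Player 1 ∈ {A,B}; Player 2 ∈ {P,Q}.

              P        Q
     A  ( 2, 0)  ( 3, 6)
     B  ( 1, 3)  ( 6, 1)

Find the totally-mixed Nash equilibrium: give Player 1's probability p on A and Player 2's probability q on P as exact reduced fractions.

P1 indiff ⇒ q·2+(1-q)·3 = q·1+(1-q)·6 ⇒ q(1) = (1-q)(3) ⇒ q = 3/4
P2 indiff ⇒ p·0+(1-p)·3 = p·6+(1-p)·1 ⇒ p(-6) = (1-p)(-2) ⇒ p = 1/4

p=1/4, q=3/4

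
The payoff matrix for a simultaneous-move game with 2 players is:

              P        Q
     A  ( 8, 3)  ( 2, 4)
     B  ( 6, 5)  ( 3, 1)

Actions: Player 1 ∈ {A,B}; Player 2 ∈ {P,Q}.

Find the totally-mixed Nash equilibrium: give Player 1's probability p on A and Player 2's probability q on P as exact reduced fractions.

P1 indiff ⇒ q·8+(1-q)·2 = q·6+(1-q)·3 ⇒ q(2) = (1-q)(1) ⇒ q = 1/3
P2 indiff ⇒ p·3+(1-p)·5 = p·4+(1-p)·1 ⇒ p(-1) = (1-p)(-4) ⇒ p = 4/5

P1 mixes 4/5 on A; P2 mixes 1/3 on P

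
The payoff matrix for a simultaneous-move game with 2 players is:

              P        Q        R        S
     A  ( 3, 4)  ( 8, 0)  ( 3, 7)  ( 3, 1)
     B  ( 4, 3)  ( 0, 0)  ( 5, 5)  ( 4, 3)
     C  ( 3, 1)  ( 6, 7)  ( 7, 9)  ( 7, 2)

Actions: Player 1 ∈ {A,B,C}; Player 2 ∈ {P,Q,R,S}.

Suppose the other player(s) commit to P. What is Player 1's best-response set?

u_1(A vs P) = 3
u_1(B vs P) = 4
u_1(C vs P) = 3
max payoff 4 at {B}

argmax u_1 = {B}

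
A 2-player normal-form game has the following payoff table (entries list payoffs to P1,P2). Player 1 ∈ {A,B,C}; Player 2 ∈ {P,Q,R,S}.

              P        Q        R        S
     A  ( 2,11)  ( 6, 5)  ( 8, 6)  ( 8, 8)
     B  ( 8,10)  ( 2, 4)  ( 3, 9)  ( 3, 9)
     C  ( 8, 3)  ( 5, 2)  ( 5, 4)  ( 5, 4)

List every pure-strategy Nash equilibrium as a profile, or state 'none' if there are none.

Nash profiles: (B,P)

(A,P): not NE [P1→C gives 8>2]
(A,Q): not NE [P2→P gives 11>5]
(A,R): not NE [P2→P gives 11>6]
(A,S): not NE [P2→P gives 11>8]
(B,P): NE
(B,Q): not NE [P1→A gives 6>2; P2→P gives 10>4]
(B,R): not NE [P1→A gives 8>3; P2→P gives 10>9]
(B,S): not NE [P1→A gives 8>3; P2→P gives 10>9]
(C,P): not NE [P2→S gives 4>3]
(C,Q): not NE [P1→A gives 6>5; P2→S gives 4>2]
(C,R): not NE [P1→A gives 8>5]
(C,S): not NE [P1→A gives 8>5]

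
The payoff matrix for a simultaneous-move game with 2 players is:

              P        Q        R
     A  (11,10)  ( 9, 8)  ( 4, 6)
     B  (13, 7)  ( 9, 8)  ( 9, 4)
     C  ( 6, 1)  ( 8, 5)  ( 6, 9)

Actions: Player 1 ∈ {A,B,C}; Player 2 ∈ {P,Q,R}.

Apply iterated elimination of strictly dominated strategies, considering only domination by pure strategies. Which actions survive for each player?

Remaining: P1:{A,B} P2:{P,Q}

P1 drop C (B beats it: P:13>6 Q:9>8 R:9>6)
P2 drop R (P beats it: A:10>6 B:7>4)
P1→{A,B} P2→{P,Q}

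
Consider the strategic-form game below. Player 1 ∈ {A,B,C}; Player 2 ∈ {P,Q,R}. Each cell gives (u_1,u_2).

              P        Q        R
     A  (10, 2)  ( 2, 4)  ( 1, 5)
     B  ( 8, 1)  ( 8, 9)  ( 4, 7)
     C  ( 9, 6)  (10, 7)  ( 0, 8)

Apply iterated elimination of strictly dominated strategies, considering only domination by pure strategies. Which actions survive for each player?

P2 drop P (Q beats it: A:4>2 B:9>1 C:7>6)
P1 drop A (B beats it: Q:8>2 R:4>1)
P1→{B,C} P2→{Q,R}

IESDS → P1:{B,C} P2:{Q,R}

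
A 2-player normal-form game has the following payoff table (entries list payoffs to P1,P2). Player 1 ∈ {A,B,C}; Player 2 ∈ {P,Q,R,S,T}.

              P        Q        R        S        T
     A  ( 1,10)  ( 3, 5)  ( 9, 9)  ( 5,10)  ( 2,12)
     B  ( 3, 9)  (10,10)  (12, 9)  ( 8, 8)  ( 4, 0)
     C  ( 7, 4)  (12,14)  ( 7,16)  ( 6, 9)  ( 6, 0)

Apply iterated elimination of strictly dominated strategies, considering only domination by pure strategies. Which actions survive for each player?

Remaining: P1:{B,C} P2:{Q,R}

P1 drop A (B beats it: P:3>1 Q:10>3 R:12>9 S:8>5 T:4>2)
P2 drop P (Q beats it: B:10>9 C:14>4)
P2 drop S (Q beats it: B:10>8 C:14>9)
P2 drop T (Q beats it: B:10>0 C:14>0)
P1→{B,C} P2→{Q,R}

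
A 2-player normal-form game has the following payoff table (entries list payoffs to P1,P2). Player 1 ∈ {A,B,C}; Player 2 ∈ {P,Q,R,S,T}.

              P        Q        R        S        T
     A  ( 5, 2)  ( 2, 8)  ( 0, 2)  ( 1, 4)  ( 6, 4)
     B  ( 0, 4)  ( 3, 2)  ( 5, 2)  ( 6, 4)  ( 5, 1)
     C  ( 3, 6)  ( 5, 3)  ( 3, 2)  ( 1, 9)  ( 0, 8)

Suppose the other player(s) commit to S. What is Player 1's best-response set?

u_1(A vs S) = 1
u_1(B vs S) = 6
u_1(C vs S) = 1
max payoff 6 at {B}

BR_1 = {B}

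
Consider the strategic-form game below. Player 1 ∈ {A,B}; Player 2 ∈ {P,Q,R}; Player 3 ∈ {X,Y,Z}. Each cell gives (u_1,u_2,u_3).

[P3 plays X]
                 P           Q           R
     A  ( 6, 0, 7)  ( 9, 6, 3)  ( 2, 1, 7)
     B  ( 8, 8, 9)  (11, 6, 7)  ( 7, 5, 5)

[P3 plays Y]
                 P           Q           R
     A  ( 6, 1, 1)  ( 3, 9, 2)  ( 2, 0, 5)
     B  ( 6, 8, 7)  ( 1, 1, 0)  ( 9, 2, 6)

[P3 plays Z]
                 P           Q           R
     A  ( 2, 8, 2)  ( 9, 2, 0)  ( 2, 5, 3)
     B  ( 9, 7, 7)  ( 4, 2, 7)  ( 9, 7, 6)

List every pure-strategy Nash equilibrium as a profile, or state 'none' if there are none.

(A,P,X): not NE [P1→B gives 8>6; P2→Q gives 6>0]
(A,P,Y): not NE [P2→Q gives 9>1; P3→X gives 7>1]
(A,P,Z): not NE [P1→B gives 9>2; P3→X gives 7>2]
(A,Q,X): not NE [P1→B gives 11>9]
(A,Q,Y): not NE [P3→X gives 3>2]
(A,Q,Z): not NE [P2→P gives 8>2; P3→X gives 3>0]
(A,R,X): not NE [P1→B gives 7>2; P2→Q gives 6>1]
(A,R,Y): not NE [P1→B gives 9>2; P2→Q gives 9>0; P3→X gives 7>5]
(A,R,Z): not NE [P1→B gives 9>2; P2→P gives 8>5; P3→X gives 7>3]
(B,P,X): NE
(B,P,Y): not NE [P3→X gives 9>7]
(B,P,Z): not NE [P3→X gives 9>7]
(B,Q,X): not NE [P2→P gives 8>6]
(B,Q,Y): not NE [P1→A gives 3>1; P2→P gives 8>1; P3→Z gives 7>0]
(B,Q,Z): not NE [P1→A gives 9>4; P2→R gives 7>2]
(B,R,X): not NE [P2→P gives 8>5; P3→Z gives 6>5]
(B,R,Y): not NE [P2→P gives 8>2]
(B,R,Z): NE

Nash profiles: (B,P,X), (B,R,Z)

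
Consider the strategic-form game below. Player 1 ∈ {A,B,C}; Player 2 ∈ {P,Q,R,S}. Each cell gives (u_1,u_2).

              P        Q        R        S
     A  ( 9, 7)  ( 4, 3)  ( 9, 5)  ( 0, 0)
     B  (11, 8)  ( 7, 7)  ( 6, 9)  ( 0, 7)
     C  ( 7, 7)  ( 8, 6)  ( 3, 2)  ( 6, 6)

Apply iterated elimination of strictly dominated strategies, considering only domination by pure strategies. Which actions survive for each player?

IESDS → P1:{A,B} P2:{P,R}

P2 drop Q (P beats it: A:7>3 B:8>7 C:7>6)
P2 drop S (P beats it: A:7>0 B:8>7 C:7>6)
P1 drop C (A beats it: P:9>7 R:9>3)
P1→{A,B} P2→{P,R}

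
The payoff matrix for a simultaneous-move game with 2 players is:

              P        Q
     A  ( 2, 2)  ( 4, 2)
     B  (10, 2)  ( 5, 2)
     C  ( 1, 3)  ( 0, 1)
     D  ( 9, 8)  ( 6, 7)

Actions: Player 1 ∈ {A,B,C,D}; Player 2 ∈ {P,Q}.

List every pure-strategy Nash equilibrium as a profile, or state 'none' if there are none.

NE set: (B,P)

(A,P): not NE [P1→B gives 10>2]
(A,Q): not NE [P1→D gives 6>4]
(B,P): NE
(B,Q): not NE [P1→D gives 6>5]
(C,P): not NE [P1→B gives 10>1]
(C,Q): not NE [P1→D gives 6>0; P2→P gives 3>1]
(D,P): not NE [P1→B gives 10>9]
(D,Q): not NE [P2→P gives 8>7]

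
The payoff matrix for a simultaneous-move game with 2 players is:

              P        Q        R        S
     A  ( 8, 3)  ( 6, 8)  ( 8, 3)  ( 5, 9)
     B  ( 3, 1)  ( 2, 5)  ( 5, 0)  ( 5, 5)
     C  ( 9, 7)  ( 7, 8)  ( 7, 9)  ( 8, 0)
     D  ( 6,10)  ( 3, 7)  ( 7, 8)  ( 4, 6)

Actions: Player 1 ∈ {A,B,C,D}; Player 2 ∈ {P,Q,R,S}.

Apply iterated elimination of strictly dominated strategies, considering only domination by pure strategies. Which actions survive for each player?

P1 drop B (C beats it: P:9>3 Q:7>2 R:7>5 S:8>5)
P1 drop D (A beats it: P:8>6 Q:6>3 R:8>7 S:5>4)
P2 drop P (Q beats it: A:8>3 C:8>7)
P1→{A,C} P2→{Q,R,S}

Survivors P1:{A,C} P2:{Q,R,S}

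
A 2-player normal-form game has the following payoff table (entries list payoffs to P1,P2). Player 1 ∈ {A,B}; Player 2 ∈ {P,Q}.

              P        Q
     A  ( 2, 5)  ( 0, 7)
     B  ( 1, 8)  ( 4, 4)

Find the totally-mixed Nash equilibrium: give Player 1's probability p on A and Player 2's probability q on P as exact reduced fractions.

P1 mixes 2/3 on A; P2 mixes 4/5 on P

P1 indiff ⇒ q·2+(1-q)·0 = q·1+(1-q)·4 ⇒ q(1) = (1-q)(4) ⇒ q = 4/5
P2 indiff ⇒ p·5+(1-p)·8 = p·7+(1-p)·4 ⇒ p(-2) = (1-p)(-4) ⇒ p = 2/3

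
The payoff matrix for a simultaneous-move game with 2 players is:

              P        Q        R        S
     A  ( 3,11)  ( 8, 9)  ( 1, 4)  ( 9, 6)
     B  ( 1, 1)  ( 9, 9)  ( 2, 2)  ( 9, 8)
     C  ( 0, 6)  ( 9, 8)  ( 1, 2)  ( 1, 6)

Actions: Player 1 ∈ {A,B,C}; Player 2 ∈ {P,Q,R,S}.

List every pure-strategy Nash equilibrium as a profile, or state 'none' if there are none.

(A,P): NE
(A,Q): not NE [P1→C gives 9>8; P2→P gives 11>9]
(A,R): not NE [P1→B gives 2>1; P2→P gives 11>4]
(A,S): not NE [P2→P gives 11>6]
(B,P): not NE [P1→A gives 3>1; P2→Q gives 9>1]
(B,Q): NE
(B,R): not NE [P2→Q gives 9>2]
(B,S): not NE [P2→Q gives 9>8]
(C,P): not NE [P1→A gives 3>0; P2→Q gives 8>6]
(C,Q): NE
(C,R): not NE [P1→B gives 2>1; P2→Q gives 8>2]
(C,S): not NE [P1→B gives 9>1; P2→Q gives 8>6]

NE set: (A,P), (B,Q), (C,Q)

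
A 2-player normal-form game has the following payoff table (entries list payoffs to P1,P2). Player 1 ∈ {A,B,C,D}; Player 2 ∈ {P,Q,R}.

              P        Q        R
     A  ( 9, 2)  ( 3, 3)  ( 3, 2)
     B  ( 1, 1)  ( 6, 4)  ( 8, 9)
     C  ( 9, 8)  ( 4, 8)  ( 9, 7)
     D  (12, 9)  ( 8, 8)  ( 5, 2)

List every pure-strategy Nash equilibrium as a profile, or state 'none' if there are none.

(A,P): not NE [P1→D gives 12>9; P2→Q gives 3>2]
(A,Q): not NE [P1→D gives 8>3]
(A,R): not NE [P1→C gives 9>3; P2→Q gives 3>2]
(B,P): not NE [P1→D gives 12>1; P2→R gives 9>1]
(B,Q): not NE [P1→D gives 8>6; P2→R gives 9>4]
(B,R): not NE [P1→C gives 9>8]
(C,P): not NE [P1→D gives 12>9]
(C,Q): not NE [P1→D gives 8>4]
(C,R): not NE [P2→Q gives 8>7]
(D,P): NE
(D,Q): not NE [P2→P gives 9>8]
(D,R): not NE [P1→C gives 9>5; P2→P gives 9>2]

PSNE = {(D,P)}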